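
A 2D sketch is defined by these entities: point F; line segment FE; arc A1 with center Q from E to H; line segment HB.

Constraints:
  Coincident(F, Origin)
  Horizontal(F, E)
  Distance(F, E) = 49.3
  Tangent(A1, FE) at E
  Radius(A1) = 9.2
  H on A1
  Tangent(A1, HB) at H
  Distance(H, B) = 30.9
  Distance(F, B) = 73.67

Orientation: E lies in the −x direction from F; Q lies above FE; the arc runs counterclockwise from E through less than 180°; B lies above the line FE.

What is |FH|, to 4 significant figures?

45.07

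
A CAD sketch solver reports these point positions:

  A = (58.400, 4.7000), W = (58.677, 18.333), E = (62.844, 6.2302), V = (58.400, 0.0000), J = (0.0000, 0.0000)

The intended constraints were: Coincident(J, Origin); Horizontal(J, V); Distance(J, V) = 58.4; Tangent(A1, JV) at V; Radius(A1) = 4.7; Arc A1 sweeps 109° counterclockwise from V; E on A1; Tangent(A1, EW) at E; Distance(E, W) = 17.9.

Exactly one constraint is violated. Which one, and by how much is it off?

Distance(E, W) = 17.9 — off by 5.10.

J = (0.00, 0.00) ✓; J.y = 0.00, V.y = 0.00 ✓; |JV| = 58.40 ✓; ∠(AV, VJ) = 90.00° ✓; |AV| = 4.700 ✓; bearing(A→E) − bearing(A→V) = 109.0° ✓; |AE| = 4.700 ✓; ∠(AE, EW) = 90.00° ✓; |EW| = 12.80 ✗.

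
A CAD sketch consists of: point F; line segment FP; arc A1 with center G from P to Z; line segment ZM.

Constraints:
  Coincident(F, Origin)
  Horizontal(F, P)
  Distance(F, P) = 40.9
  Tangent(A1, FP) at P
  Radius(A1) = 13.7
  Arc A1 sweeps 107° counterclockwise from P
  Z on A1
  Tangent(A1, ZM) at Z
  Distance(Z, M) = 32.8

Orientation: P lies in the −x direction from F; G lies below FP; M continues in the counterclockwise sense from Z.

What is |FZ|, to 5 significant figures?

56.830

F is at the origin; FP is horizontal with |FP| = 40.9 and P on the −x side, so P = (-40.900, 0.0000). Since A1 is tangent to FP there, GP ⟂ FP, so G = P + (0, -13.7) = (-40.900, -13.700). On A1, P sits at bearing 90° from G; a 107° counterclockwise sweep puts Z at bearing 197°, so Z = G + 13.7·(cos 197°, sin 197°) = (-54.001, -17.705). Then |FZ| = |Z − F| = 56.830.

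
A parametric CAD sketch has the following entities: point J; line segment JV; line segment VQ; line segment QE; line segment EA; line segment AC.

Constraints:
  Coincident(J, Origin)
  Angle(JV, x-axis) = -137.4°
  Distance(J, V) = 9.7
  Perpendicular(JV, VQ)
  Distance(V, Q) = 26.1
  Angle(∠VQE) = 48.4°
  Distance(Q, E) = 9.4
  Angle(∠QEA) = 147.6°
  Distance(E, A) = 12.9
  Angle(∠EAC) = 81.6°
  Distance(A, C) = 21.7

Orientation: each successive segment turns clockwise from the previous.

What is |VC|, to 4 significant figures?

11.85

∠QEA = 147.6° gives EA at -31.40° from the x-axis; with |EA| = 12.9, A = (-4.397, 6.089). ∠EAC = 81.6° gives AC at -129.8° from the x-axis; with |AC| = 21.7, C = (-18.29, -10.58). Then |VC| = |C − V| = 11.85.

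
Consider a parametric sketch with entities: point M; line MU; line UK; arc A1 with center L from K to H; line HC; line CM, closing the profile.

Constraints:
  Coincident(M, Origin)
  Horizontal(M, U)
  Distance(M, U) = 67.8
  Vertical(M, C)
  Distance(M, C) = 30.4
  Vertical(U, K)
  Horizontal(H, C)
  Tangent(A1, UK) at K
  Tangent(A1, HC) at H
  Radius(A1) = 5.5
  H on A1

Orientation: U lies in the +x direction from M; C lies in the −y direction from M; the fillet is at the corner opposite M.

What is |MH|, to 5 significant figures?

69.321

M is at the origin; MU is horizontal with |MU| = 67.8 and U on the +x side, so U = (67.800, 0.0000). M and C share the same x with |MC| = 30.4 and C on the −y side, so C = (0.0000, -30.400). The virtual corner opposite M is at (67.800, -30.400). Since A1 is tangent to UK there, LK ⟂ UK and A1 meets HC tangentially, so LH is at right angles to HC, with radius 5.5, so the center L sits 5.5 in from both sides at L = (62.300, -24.900). That places the tangent points at K = (67.800, -24.900) on UK and H = (62.300, -30.400) on HC. Then |MH| = |H − M| = 69.321.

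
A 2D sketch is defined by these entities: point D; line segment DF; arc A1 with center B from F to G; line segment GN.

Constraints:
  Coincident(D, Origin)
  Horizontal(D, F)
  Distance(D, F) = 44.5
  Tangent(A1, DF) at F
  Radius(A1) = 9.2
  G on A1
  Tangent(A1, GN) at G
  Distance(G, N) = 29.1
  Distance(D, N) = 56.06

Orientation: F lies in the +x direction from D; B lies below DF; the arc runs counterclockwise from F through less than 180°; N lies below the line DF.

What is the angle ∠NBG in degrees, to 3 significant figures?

72.5°

D is at the origin; DF is horizontal with |DF| = 44.5 and F on the +x side, so F = (44.5, 0.00). The tangent condition forces BF to be normal to DF, so B = F + (0, -9.2) = (44.5, -9.20). Since BG ⟂ GN (tangency), |BN| = √(9.2² + 29.1²) = 30.5 regardless of where G sits on A1. So N lies on both circle(D, 56.06) and circle(B, 30.5); the below-DF intersection is N = (39.9, -39.4). G is the foot of the tangent from N: G = (35.4, -10.6).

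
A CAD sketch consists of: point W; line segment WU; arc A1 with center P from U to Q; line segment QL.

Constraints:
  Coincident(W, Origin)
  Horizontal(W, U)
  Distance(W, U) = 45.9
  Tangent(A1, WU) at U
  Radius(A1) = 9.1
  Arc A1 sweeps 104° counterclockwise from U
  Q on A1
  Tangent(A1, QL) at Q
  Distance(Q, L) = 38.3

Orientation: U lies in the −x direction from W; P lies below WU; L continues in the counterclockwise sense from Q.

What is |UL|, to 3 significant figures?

48.5

W is at the origin; WU is horizontal with |WU| = 45.9 and U on the −x side, so U = (-45.9, 0.00). Since A1 is tangent to WU there, PU ⟂ WU, so P = U + (0, -9.1) = (-45.9, -9.10). On A1, U sits at bearing 90° from P; a 104° counterclockwise sweep puts Q at bearing 194°, so Q = P + 9.1·(cos 194°, sin 194°) = (-54.7, -11.3). The tangent condition forces PQ to be normal to QL, so QL runs along (−sin 194°, cos 194°); with |QL| = 38.3, L = (-45.5, -48.5). Then |UL| = |L − U| = 48.5.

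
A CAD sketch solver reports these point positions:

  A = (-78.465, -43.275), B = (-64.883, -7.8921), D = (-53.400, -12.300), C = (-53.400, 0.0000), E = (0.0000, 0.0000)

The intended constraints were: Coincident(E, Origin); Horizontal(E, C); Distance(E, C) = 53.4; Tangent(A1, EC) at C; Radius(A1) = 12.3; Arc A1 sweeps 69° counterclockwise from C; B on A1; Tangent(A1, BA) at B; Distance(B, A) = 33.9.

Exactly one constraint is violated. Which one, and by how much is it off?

Distance(B, A) = 33.9 — off by 4.00.

E = (0.00, 0.00) ✓; E.y = 0.00, C.y = 0.00 ✓; |EC| = 53.40 ✓; ∠(DC, CE) = 90.00° ✓; |DC| = 12.30 ✓; bearing(D→B) − bearing(D→C) = 69.00° ✓; |DB| = 12.30 ✓; ∠(DB, BA) = 90.00° ✓; |BA| = 37.90 ✗.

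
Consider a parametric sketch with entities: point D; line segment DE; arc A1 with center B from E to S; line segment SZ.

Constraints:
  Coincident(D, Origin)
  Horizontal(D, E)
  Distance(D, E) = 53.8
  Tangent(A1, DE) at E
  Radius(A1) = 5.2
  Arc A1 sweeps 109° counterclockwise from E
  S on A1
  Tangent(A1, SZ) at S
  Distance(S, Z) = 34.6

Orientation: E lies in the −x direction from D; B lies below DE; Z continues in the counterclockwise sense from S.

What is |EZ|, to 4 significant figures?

40.11

D is at the origin; D and E share the same y with |DE| = 53.8 and E on the −x side, so E = (-53.80, 0.000). Tangency of A1 to DE means the radius BE is perpendicular to DE, so B = E + (0, -5.2) = (-53.80, -5.200). On A1, E sits at bearing 90° from B; a 109° counterclockwise sweep puts S at bearing 199°, so S = B + 5.2·(cos 199°, sin 199°) = (-58.72, -6.893). Since A1 is tangent to SZ there, BS ⟂ SZ, so SZ runs along (−sin 199°, cos 199°); with |SZ| = 34.6, Z = (-47.45, -39.61). Then |EZ| = |Z − E| = 40.11.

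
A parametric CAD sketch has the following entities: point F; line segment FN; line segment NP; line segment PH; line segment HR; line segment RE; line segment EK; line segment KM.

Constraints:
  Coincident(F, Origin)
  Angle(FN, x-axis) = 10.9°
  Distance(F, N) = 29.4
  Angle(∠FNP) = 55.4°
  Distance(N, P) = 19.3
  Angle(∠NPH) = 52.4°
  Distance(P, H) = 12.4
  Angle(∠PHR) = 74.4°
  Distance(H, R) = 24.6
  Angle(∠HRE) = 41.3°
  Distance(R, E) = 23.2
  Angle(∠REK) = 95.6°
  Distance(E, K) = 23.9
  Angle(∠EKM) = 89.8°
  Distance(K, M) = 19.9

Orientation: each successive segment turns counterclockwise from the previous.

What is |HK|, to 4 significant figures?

10.33

∠HRE = 41.3° gives RE at 147.4° from the x-axis; with |RE| = 23.2, E = (18.39, 23.00). ∠REK = 95.6° gives EK at -128.2° from the x-axis; with |EK| = 23.9, K = (3.606, 4.215). Then |HK| = |K − H| = 10.33.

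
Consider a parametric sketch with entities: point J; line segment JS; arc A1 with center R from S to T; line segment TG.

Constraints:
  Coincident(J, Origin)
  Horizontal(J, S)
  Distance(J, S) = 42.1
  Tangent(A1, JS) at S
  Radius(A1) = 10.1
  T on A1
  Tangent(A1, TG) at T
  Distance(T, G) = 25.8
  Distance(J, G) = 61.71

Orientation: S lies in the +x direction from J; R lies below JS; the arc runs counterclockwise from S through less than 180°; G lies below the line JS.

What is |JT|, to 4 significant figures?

37.68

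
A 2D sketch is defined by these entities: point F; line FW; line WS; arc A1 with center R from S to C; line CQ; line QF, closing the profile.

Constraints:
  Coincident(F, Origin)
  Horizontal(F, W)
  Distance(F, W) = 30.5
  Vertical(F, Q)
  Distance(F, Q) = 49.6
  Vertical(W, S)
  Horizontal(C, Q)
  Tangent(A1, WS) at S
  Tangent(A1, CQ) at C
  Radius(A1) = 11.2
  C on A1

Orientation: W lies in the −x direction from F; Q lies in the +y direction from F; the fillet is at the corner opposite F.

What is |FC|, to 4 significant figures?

53.22

F is at the origin; FW is horizontal with |FW| = 30.5 and W on the −x side, so W = (-30.50, 0.000). FQ is vertical with |FQ| = 49.6 and Q on the +y side, so Q = (0.000, 49.60). The virtual corner opposite F is at (-30.50, 49.60). Tangency of A1 to WS means the radius RS is perpendicular to WS and since A1 is tangent to CQ there, RC ⟂ CQ, with radius 11.2, so the center R sits 11.2 in from both sides at R = (-19.30, 38.40). That places the tangent points at S = (-30.50, 38.40) on WS and C = (-19.30, 49.60) on CQ. Then |FC| = |C − F| = 53.22.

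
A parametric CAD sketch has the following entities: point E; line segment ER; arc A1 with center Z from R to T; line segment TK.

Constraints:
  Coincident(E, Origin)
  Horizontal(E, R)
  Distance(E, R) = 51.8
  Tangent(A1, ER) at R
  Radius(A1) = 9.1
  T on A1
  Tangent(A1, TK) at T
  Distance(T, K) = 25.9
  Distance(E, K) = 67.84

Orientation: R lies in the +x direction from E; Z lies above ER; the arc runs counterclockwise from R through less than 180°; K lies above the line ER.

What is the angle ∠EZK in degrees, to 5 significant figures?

112.02°

E is at the origin; ER is horizontal with |ER| = 51.8 and R on the +x side, so R = (51.800, 0.0000). Tangency of A1 to ER means the radius ZR is perpendicular to ER, so Z = R + (0, 9.1) = (51.800, 9.1000). Since ZT ⟂ TK (tangency), |ZK| = √(9.1² + 25.9²) = 27.452 regardless of where T sits on A1. So K lies on both circle(E, 67.84) and circle(Z, 27.452); the above-ER intersection is K = (57.533, 35.947). T is the foot of the tangent from K: T = (60.826, 10.257).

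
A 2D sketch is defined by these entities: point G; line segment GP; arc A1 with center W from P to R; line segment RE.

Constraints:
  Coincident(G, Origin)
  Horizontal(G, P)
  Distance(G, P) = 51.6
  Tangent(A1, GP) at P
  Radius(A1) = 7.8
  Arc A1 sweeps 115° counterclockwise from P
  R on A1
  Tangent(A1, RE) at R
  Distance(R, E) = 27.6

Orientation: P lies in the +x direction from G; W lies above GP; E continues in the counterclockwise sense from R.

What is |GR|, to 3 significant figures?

59.7

G is at the origin; G and P share the same y with |GP| = 51.6 and P on the +x side, so P = (51.6, 0.00). Since A1 is tangent to GP there, WP ⟂ GP, so W = P + (0, 7.8) = (51.6, 7.80). On A1, P sits at bearing -90° from W; a 115° counterclockwise sweep puts R at bearing 25°, so R = W + 7.8·(cos 25°, sin 25°) = (58.7, 11.1). Then |GR| = |R − G| = 59.7.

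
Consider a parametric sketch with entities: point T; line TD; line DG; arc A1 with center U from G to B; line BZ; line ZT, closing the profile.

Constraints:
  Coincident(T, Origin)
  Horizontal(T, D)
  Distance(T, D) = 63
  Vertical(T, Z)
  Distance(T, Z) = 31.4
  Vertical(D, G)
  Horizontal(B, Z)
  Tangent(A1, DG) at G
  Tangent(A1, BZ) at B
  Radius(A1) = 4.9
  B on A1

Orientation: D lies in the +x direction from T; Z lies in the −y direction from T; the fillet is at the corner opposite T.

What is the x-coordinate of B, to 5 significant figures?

58.100

The virtual corner opposite T is at (63.000, -31.400). Tangency of A1 to DG means the radius UG is perpendicular to DG and since A1 is tangent to BZ there, UB ⟂ BZ, with radius 4.9, so the center U sits 4.9 in from both sides at U = (58.100, -26.500). That places the tangent points at G = (63.000, -26.500) on DG and B = (58.100, -31.400) on BZ. So B.x = 58.100.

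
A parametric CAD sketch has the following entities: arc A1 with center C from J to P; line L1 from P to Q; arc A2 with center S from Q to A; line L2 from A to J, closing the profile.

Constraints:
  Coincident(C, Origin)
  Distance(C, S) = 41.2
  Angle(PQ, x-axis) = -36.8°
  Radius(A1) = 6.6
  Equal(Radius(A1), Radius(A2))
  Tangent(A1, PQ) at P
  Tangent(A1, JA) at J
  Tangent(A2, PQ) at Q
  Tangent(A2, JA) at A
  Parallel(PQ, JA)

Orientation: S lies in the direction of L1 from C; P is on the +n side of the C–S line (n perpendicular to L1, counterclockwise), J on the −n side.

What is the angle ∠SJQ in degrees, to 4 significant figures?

8.664°

Tangency of A1 to both parallel lines with radius 6.6 puts P and J at C ± 6.6·n: P = (3.954, 5.285), J = (-3.954, -5.285). Equal radii place Q and A the same way about S: Q = S + 6.6·n = (36.94, -19.39), A = S − 6.6·n = (29.04, -29.96). Then cos ∠SJQ = JS·JQ / (|JS||JQ|), giving 8.664°.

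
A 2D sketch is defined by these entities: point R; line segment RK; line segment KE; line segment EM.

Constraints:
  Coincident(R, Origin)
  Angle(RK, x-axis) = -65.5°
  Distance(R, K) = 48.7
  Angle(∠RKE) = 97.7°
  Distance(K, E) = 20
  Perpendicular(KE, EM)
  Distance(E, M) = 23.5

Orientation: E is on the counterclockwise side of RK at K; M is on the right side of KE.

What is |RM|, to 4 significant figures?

76.51

R is at the origin; RK runs at -65.5° with length 48.7, so K = 48.7·(cos -65.5°, sin -65.5°) = (20.20, -44.32). ∠RKE = 97.7°, so KE runs at -65.5° + (180° − 97.7°) = 16.80° from the x-axis; with |KE| = 20.0, E = K + 20.0·(cos 16.80°, sin 16.80°) = (39.34, -38.53). The perpendicularity gives EM at right angles to KE; with |EM| = 23.5 on the right of KE, M = E + 23.5·(0.2890, -0.9573) = (46.13, -61.03). Then |RM| = |M − R| = 76.51.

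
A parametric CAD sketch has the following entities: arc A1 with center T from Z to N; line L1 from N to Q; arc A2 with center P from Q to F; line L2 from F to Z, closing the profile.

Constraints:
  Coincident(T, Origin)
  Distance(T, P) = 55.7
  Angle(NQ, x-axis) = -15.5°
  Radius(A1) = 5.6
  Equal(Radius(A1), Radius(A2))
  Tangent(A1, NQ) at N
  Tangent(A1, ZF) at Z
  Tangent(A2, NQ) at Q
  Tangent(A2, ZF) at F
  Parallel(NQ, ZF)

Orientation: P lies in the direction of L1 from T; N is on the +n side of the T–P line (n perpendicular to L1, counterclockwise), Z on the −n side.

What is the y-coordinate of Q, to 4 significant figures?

-9.489

The slot axis is L1's direction at -15.5°, so u = (cos -15.5°, sin -15.5°) = (0.9636, -0.2672) and n = (−sin -15.5°, cos -15.5°) = (0.2672, 0.9636). T is at the origin and P lies 55.7 along u from T, so P = 55.7·u = (53.67, -14.89). Tangency of A1 to both parallel lines with radius 5.6 puts N and Z at T ± 5.6·n: N = (1.497, 5.396), Z = (-1.497, -5.396). Equal radii place Q and F the same way about P: Q = P + 5.6·n = (55.17, -9.489), F = P − 5.6·n = (52.18, -20.28). So Q.y = -9.489.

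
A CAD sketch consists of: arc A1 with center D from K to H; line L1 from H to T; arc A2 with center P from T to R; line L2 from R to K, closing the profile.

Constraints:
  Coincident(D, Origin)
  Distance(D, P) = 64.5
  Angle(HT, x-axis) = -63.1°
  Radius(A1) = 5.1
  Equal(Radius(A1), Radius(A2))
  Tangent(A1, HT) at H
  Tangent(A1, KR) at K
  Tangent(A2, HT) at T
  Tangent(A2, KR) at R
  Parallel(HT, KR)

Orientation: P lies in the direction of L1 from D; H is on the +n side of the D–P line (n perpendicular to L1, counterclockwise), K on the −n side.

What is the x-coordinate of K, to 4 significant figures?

-4.548

D is at the origin and P lies 64.5 along u from D, so P = 64.5·u = (29.18, -57.52). Tangency of A1 to both parallel lines with radius 5.1 puts H and K at D ± 5.1·n: H = (4.548, 2.307), K = (-4.548, -2.307). So K.x = -4.548.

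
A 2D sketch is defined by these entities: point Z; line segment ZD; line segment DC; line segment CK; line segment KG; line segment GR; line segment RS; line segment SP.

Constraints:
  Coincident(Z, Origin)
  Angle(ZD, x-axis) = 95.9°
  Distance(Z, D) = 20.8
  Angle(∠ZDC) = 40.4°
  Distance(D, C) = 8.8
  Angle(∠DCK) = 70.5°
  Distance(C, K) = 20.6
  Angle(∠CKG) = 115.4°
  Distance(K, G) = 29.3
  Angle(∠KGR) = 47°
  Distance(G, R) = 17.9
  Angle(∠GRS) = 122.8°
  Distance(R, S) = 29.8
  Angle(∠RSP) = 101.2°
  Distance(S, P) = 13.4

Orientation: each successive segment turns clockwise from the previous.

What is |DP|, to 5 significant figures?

27.988

∠GRS = 122.8° gives RS at -48.000° from the x-axis; with |RS| = 29.8, S = (0.29505, 3.9963). ∠RSP = 101.2° gives SP at -126.80° from the x-axis; with |SP| = 13.4, P = (-7.7319, -6.7335). Then |DP| = |P − D| = 27.988.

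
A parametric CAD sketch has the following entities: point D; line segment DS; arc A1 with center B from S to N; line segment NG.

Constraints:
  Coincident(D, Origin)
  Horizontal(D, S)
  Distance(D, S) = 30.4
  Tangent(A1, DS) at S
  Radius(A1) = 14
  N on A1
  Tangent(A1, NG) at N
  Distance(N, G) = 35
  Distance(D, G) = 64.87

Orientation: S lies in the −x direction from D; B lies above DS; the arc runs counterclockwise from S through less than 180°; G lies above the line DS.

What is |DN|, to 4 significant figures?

29.88

D is at the origin; DS is horizontal with |DS| = 30.4 and S on the −x side, so S = (-30.40, 0.000). Tangency of A1 to DS means the radius BS is perpendicular to DS, so B = S + (0, 14) = (-30.40, 14.00). Since BN ⟂ NG (tangency), |BG| = √(14.0² + 35.0²) = 37.70 regardless of where N sits on A1. So G lies on both circle(D, 64.87) and circle(B, 37.70); the above-DS intersection is G = (-41.18, 50.12). N is the foot of the tangent from G: N = (-19.43, 22.70).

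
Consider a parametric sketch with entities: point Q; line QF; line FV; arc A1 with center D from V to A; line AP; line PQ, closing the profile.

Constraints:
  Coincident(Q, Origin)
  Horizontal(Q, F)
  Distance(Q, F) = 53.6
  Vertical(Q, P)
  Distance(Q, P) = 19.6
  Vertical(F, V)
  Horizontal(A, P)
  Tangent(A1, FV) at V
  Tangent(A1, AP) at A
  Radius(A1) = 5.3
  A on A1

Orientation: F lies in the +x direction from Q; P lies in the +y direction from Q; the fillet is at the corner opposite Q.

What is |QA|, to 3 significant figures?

52.1

Q is at the origin; Q and F share the same y with |QF| = 53.6 and F on the +x side, so F = (53.6, 0.00). QP is vertical with |QP| = 19.6 and P on the +y side, so P = (0.00, 19.6). The virtual corner opposite Q is at (53.6, 19.6). The tangent condition forces DV to be normal to FV and since A1 is tangent to AP there, DA ⟂ AP, with radius 5.3, so the center D sits 5.3 in from both sides at D = (48.3, 14.3). That places the tangent points at V = (53.6, 14.3) on FV and A = (48.3, 19.6) on AP. Then |QA| = |A − Q| = 52.1.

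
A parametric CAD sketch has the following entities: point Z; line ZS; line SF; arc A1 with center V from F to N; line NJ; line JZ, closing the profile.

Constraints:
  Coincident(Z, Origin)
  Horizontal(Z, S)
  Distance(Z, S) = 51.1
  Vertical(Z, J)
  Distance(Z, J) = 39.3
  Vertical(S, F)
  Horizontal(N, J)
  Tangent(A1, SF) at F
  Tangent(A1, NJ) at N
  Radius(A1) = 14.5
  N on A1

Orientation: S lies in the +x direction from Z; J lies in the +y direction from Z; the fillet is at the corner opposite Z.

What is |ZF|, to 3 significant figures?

56.8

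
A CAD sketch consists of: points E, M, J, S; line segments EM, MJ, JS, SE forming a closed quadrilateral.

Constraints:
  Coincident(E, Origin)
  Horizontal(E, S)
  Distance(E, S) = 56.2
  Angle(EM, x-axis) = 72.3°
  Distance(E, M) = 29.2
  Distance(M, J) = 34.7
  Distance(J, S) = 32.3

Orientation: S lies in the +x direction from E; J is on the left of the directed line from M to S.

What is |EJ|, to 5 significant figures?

52.699

Checks: |MJ| = 34.70 ✓; |JS| = 32.30 ✓.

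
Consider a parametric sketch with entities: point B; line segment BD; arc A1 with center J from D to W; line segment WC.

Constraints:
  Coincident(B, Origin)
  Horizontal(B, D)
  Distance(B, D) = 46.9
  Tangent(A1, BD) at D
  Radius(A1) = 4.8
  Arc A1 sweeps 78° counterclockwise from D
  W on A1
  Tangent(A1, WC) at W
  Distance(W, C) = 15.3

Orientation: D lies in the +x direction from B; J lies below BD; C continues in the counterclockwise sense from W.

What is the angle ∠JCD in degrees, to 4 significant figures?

6.652°

B is at the origin; B and D share the same y with |BD| = 46.9 and D on the +x side, so D = (46.90, 0.000). The tangent condition forces JD to be normal to BD, so J = D + (0, -4.8) = (46.90, -4.800). On A1, D sits at bearing 90° from J; a 78° counterclockwise sweep puts W at bearing 168°, so W = J + 4.8·(cos 168°, sin 168°) = (42.20, -3.802). A1 meets WC tangentially, so JW is at right angles to WC, so WC runs along (−sin 168°, cos 168°); with |WC| = 15.3, C = (39.02, -18.77). Then cos ∠JCD = CJ·CD / (|CJ||CD|), giving 6.652°.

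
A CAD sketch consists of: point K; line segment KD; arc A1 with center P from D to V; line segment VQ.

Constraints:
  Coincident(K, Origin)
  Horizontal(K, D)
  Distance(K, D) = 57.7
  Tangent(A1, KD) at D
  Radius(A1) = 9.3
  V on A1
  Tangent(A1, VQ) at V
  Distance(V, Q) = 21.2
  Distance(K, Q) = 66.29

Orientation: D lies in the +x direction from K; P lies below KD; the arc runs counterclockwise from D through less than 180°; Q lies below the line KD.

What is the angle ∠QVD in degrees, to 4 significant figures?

123.0°

K is at the origin; KD is horizontal with |KD| = 57.7 and D on the +x side, so D = (57.70, 0.000). A1 meets KD tangentially, so PD is at right angles to KD, so P = D + (0, -9.3) = (57.70, -9.300). Since PV ⟂ VQ (tangency), |PQ| = √(9.3² + 21.2²) = 23.15 regardless of where V sits on A1. So Q lies on both circle(K, 66.29) and circle(P, 23.15); the below-KD intersection is Q = (57.80, -32.45). V is the foot of the tangent from Q: V = (49.20, -13.07).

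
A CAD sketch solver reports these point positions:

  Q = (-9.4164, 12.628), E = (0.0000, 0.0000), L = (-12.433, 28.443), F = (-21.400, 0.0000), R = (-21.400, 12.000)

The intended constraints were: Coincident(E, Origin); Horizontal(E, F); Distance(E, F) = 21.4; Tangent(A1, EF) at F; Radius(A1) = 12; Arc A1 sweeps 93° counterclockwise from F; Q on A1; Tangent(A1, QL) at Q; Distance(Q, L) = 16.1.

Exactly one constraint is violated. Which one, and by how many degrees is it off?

Tangent(A1, QL) at Q — off by 7.80°.

E = (0.00, 0.00) ✓; E.y = 0.00, F.y = 0.00 ✓; |EF| = 21.40 ✓; ∠(RF, FE) = 90.00° ✓; |RF| = 12.00 ✓; bearing(R→Q) − bearing(R→F) = 93.00° ✓; |RQ| = 12.00 ✓; ∠(RQ, QL) = 82.20° ✗; |QL| = 16.10 ✓.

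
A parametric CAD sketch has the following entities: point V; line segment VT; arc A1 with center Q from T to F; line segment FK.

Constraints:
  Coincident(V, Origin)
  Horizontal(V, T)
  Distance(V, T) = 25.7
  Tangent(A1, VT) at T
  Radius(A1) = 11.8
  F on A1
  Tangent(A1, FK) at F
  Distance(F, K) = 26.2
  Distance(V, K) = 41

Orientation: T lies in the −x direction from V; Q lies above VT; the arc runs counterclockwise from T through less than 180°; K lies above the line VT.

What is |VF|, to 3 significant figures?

18.4

V is at the origin; V and T share the same y with |VT| = 25.7 and T on the −x side, so T = (-25.7, 0.00). Tangency of A1 to VT means the radius QT is perpendicular to VT, so Q = T + (0, 11.8) = (-25.7, 11.8). Since QF ⟂ FK (tangency), |QK| = √(11.8² + 26.2²) = 28.7 regardless of where F sits on A1. So K lies on both circle(V, 41.0) and circle(Q, 28.7); the above-VT intersection is K = (-14.6, 38.3). F is the foot of the tangent from K: F = (-13.9, 12.1).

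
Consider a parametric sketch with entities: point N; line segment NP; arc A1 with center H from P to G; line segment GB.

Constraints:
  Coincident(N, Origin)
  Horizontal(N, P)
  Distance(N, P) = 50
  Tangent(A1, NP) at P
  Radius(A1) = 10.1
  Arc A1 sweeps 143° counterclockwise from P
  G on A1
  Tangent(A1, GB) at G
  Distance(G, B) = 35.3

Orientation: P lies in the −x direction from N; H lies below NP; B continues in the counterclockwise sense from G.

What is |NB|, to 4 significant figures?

48.28

On A1, P sits at bearing 90° from H; a 143° counterclockwise sweep puts G at bearing 233°, so G = H + 10.1·(cos 233°, sin 233°) = (-56.08, -18.17). Tangency of A1 to GB means the radius HG is perpendicular to GB, so GB runs along (−sin 233°, cos 233°); with |GB| = 35.3, B = (-27.89, -39.41). Then |NB| = |B − N| = 48.28.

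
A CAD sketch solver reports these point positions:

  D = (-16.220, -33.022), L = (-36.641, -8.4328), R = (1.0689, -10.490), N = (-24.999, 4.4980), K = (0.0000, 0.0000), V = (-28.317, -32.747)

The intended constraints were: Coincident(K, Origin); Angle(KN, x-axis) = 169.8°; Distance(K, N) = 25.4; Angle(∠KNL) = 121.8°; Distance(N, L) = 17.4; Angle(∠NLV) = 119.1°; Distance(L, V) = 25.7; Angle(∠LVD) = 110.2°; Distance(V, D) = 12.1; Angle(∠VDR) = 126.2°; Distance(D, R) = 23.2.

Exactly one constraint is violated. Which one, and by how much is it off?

Distance(D, R) = 23.2 — off by 5.20.

K = (0.00, 0.00) ✓; KN at 169.8° ✓; |KN| = 25.40 ✓; ∠KNL = 121.8° ✓; |NL| = 17.40 ✓; ∠NLV = 119.1° ✓; |LV| = 25.70 ✓; ∠LVD = 110.2° ✓; |VD| = 12.10 ✓; ∠VDR = 126.2° ✓; |DR| = 28.40 ✗.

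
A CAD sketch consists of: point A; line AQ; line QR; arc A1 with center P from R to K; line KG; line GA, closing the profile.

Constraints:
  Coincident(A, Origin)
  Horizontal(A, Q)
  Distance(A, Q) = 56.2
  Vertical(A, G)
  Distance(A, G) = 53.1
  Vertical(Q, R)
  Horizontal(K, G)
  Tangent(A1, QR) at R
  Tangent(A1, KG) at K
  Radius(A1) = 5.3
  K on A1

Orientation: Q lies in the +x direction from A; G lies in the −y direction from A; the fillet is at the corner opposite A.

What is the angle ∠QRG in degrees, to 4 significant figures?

95.39°

A is at the origin; A and Q share the same y with |AQ| = 56.2 and Q on the +x side, so Q = (56.20, 0.000). AG is vertical with |AG| = 53.1 and G on the −y side, so G = (0.000, -53.10). The virtual corner opposite A is at (56.20, -53.10). The tangent condition forces PR to be normal to QR and since A1 is tangent to KG there, PK ⟂ KG, with radius 5.3, so the center P sits 5.3 in from both sides at P = (50.90, -47.80). That places the tangent points at R = (56.20, -47.80) on QR and K = (50.90, -53.10) on KG. Then cos ∠QRG = RQ·RG / (|RQ||RG|), giving 95.39°.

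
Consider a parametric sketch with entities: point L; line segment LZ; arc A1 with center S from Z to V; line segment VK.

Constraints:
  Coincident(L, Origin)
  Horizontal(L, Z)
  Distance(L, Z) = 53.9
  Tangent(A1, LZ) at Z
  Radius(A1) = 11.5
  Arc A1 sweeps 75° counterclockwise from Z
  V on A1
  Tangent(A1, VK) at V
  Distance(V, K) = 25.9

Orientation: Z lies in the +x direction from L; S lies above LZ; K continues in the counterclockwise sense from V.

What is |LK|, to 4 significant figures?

79.17

On A1, Z sits at bearing -90° from S; a 75° counterclockwise sweep puts V at bearing -15°, so V = S + 11.5·(cos -15°, sin -15°) = (65.01, 8.524). The tangent condition forces SV to be normal to VK, so VK runs along (−sin -15°, cos -15°); with |VK| = 25.9, K = (71.71, 33.54). Then |LK| = |K − L| = 79.17.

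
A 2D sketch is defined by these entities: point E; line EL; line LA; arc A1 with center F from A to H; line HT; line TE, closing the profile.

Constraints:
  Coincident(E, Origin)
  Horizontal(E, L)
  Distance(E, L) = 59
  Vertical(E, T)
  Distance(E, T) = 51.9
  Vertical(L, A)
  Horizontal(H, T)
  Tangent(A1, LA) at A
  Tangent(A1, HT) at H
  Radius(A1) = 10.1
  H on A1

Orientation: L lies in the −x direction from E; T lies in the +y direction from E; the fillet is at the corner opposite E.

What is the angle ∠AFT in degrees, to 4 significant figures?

168.3°

E is at the origin; EL is horizontal with |EL| = 59.0 and L on the −x side, so L = (-59.00, 0.000). E and T share the same x with |ET| = 51.9 and T on the +y side, so T = (0.000, 51.90). The virtual corner opposite E is at (-59.00, 51.90). A1 meets LA tangentially, so FA is at right angles to LA and A1 meets HT tangentially, so FH is at right angles to HT, with radius 10.1, so the center F sits 10.1 in from both sides at F = (-48.90, 41.80). That places the tangent points at A = (-59.00, 41.80) on LA and H = (-48.90, 51.90) on HT. Then cos ∠AFT = FA·FT / (|FA||FT|), giving 168.3°.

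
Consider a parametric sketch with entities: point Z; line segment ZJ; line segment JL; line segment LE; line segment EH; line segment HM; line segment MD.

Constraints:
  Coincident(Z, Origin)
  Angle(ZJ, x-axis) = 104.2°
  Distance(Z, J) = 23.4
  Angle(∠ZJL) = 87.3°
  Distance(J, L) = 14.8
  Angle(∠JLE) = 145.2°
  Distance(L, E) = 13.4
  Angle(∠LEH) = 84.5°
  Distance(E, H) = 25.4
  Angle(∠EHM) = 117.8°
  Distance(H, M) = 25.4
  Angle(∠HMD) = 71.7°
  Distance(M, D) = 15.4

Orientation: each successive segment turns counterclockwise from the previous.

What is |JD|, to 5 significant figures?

11.207

Z is at the origin; ZJ runs at 104.2° with length 23.4, so J = (-5.7402, 22.685). ∠ZJL = 87.3° gives JL at -163.10° from the x-axis; with |JL| = 14.8, L = (-19.901, 18.383). ∠JLE = 145.2° gives LE at -128.30° from the x-axis; with |LE| = 13.4, E = (-28.206, 7.8666). ∠LEH = 84.5° gives EH at -32.800° from the x-axis; with |EH| = 25.4, H = (-6.8557, -5.8928). ∠EHM = 117.8° gives HM at 29.400° from the x-axis; with |HM| = 25.4, M = (15.273, 6.5762). ∠HMD = 71.7° gives MD at 137.70° from the x-axis; with |MD| = 15.4, D = (3.8828, 16.941). Then |JD| = |D − J| = 11.207.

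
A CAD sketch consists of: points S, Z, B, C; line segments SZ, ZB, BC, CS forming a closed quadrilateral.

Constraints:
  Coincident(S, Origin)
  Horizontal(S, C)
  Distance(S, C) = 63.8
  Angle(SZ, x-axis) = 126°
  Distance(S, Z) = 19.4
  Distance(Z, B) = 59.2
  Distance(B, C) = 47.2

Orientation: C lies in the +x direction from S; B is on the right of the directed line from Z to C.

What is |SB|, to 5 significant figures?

39.882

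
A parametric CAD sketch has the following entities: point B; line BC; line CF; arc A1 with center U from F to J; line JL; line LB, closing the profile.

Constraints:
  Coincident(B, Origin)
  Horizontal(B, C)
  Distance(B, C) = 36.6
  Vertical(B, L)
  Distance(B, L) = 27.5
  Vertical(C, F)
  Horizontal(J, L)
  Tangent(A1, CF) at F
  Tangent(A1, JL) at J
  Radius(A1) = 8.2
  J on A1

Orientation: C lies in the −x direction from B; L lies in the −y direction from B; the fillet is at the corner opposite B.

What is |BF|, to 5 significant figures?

41.377

The virtual corner opposite B is at (-36.600, -27.500). The tangent condition forces UF to be normal to CF and the tangent condition forces UJ to be normal to JL, with radius 8.2, so the center U sits 8.2 in from both sides at U = (-28.400, -19.300). That places the tangent points at F = (-36.600, -19.300) on CF and J = (-28.400, -27.500) on JL. Then |BF| = |F − B| = 41.377.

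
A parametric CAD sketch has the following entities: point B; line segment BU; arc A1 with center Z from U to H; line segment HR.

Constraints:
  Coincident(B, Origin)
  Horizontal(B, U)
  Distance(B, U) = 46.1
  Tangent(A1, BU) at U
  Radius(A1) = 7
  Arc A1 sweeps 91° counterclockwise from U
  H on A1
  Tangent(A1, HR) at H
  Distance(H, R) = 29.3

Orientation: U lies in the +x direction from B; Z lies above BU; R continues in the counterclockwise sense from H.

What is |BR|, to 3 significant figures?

64.0

B is at the origin; BU is horizontal with |BU| = 46.1 and U on the +x side, so U = (46.1, 0.00). Since A1 is tangent to BU there, ZU ⟂ BU, so Z = U + (0, 7) = (46.1, 7.00). On A1, U sits at bearing -90° from Z; a 91° counterclockwise sweep puts H at bearing 1°, so H = Z + 7.0·(cos 1°, sin 1°) = (53.1, 7.12). Tangency of A1 to HR means the radius ZH is perpendicular to HR, so HR runs along (−sin 1°, cos 1°); with |HR| = 29.3, R = (52.6, 36.4). Then |BR| = |R − B| = 64.0.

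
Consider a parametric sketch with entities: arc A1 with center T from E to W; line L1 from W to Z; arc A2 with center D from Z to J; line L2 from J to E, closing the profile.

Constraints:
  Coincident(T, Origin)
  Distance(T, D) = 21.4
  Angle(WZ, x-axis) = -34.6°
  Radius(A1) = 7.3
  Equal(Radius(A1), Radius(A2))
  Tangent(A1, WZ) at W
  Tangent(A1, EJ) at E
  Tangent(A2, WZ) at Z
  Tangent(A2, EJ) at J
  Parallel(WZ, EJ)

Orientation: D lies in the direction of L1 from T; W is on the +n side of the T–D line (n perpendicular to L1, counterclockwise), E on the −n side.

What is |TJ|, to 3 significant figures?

22.6

The slot axis is L1's direction at -34.6°, so u = (cos -34.6°, sin -34.6°) = (0.823, -0.568) and n = (−sin -34.6°, cos -34.6°) = (0.568, 0.823). T is at the origin and D lies 21.4 along u from T, so D = 21.4·u = (17.6, -12.2). Tangency of A1 to both parallel lines with radius 7.3 puts W and E at T ± 7.3·n: W = (4.15, 6.01), E = (-4.15, -6.01). Equal radii place Z and J the same way about D: Z = D + 7.3·n = (21.8, -6.14), J = D − 7.3·n = (13.5, -18.2). Then |TJ| = |J − T| = 22.6.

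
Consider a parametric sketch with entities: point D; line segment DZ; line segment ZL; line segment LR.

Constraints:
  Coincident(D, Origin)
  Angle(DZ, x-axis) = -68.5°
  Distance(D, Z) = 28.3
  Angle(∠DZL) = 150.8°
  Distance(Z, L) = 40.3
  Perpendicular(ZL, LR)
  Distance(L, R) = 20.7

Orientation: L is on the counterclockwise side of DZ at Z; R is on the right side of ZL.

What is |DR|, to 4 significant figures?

73.59

D is at the origin; DZ runs at -68.5° with length 28.3, so Z = 28.3·(cos -68.5°, sin -68.5°) = (10.37, -26.33). ∠DZL = 150.8°, so ZL runs at -68.5° + (180° − 150.8°) = -39.30° from the x-axis; with |ZL| = 40.3, L = Z + 40.3·(cos -39.30°, sin -39.30°) = (41.56, -51.86). The perpendicularity gives LR at right angles to ZL; with |LR| = 20.7 on the right of ZL, R = L + 20.7·(-0.6334, -0.7738) = (28.45, -67.87). Then |DR| = |R − D| = 73.59.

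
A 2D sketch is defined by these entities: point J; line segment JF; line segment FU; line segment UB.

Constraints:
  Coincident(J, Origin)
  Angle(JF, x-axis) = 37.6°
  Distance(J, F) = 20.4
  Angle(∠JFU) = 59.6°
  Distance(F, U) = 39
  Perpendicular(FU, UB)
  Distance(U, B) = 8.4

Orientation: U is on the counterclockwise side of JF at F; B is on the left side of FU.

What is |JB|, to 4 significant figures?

30.12

J is at the origin; JF runs at 37.6° with length 20.4, so F = 20.4·(cos 37.6°, sin 37.6°) = (16.16, 12.45). ∠JFU = 59.6°, so FU runs at 37.6° + (180° − 59.6°) = 158.0° from the x-axis; with |FU| = 39.0, U = F + 39.0·(cos 158.0°, sin 158.0°) = (-20.00, 27.06). FU is perpendicular to UB; with |UB| = 8.4 on the left of FU, B = U + 8.4·(-0.3746, -0.9272) = (-23.14, 19.27). Then |JB| = |B − J| = 30.12.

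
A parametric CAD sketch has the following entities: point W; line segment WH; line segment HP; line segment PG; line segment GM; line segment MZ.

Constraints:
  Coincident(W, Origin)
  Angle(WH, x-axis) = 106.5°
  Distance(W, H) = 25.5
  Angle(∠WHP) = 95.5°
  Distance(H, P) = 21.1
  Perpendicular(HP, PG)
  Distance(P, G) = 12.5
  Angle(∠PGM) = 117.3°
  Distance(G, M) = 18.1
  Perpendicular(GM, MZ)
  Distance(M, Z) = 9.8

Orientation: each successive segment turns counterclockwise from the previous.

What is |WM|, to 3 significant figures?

8.75

The perpendicularity gives PG at right angles to HP, so PG runs at -79.0°; with |PG| = 12.5, G = (-25.6, 8.15). ∠PGM = 117.3° gives GM at -16.3° from the x-axis; with |GM| = 18.1, M = (-8.20, 3.07). Then |WM| = |M − W| = 8.75.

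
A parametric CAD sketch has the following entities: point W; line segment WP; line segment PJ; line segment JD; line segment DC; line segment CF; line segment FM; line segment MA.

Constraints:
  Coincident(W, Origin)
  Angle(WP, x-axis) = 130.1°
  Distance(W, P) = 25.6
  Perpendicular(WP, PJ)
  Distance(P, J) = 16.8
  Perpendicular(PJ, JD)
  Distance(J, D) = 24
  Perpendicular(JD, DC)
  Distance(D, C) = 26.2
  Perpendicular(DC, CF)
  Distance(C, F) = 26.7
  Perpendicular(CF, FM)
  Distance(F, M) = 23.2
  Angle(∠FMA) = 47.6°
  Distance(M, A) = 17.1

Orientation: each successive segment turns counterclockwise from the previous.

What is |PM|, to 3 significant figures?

14.1

W is at the origin; WP runs at 130.1° with length 25.6, so P = (-16.5, 19.6). The perpendicularity gives PJ at right angles to WP, so PJ runs at -140°; with |PJ| = 16.8, J = (-29.3, 8.76). PJ is perpendicular to JD, so JD runs at -49.9°; with |JD| = 24.0, D = (-13.9, -9.60). JD is perpendicular to DC, so DC runs at 40.1°; with |DC| = 26.2, C = (6.16, 7.28). DC is perpendicular to CF, so CF runs at 130°; with |CF| = 26.7, F = (-11.0, 27.7). The perpendicularity gives FM at right angles to CF, so FM runs at -140°; with |FM| = 23.2, M = (-28.8, 12.8). Then |PM| = |M − P| = 14.1.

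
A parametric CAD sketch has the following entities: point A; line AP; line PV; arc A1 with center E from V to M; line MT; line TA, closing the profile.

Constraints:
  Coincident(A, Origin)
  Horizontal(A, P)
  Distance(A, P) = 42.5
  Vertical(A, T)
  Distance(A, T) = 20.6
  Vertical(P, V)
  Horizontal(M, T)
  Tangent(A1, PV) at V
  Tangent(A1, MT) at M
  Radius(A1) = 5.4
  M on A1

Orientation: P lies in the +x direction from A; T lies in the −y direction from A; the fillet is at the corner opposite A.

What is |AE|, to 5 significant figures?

40.093

A is at the origin; AP is horizontal with |AP| = 42.5 and P on the +x side, so P = (42.500, 0.0000). A and T share the same x with |AT| = 20.6 and T on the −y side, so T = (0.0000, -20.600). The virtual corner opposite A is at (42.500, -20.600). The tangent condition forces EV to be normal to PV and since A1 is tangent to MT there, EM ⟂ MT, with radius 5.4, so the center E sits 5.4 in from both sides at E = (37.100, -15.200). Then |AE| = |E − A| = 40.093.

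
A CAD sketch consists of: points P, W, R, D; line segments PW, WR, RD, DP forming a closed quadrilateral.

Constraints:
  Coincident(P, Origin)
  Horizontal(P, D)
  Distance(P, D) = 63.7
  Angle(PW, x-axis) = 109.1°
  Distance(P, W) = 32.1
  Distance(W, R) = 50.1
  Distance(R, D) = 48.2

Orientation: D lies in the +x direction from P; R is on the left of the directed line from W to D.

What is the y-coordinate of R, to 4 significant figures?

41.05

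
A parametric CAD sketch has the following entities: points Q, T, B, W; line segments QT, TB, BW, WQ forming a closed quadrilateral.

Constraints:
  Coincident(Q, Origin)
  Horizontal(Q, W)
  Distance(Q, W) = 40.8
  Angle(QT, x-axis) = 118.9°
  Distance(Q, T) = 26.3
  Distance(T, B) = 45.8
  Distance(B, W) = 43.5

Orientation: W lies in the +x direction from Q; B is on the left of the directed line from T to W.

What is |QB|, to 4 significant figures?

50.96

Checks: |TB| = 45.80 ✓; |BW| = 43.50 ✓.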